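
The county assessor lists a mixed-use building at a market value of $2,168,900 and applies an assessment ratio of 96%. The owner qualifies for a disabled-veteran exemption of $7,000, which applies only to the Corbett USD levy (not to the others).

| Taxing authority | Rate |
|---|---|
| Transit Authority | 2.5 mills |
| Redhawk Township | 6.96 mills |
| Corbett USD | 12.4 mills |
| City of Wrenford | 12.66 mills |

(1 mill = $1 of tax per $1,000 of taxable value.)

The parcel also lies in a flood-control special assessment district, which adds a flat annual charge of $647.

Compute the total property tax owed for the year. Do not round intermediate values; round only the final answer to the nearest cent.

$72,435.81

Assessed value = $2,168,900 × 0.96 = $2,082,144
Transit Authority: $2,082,144 × 0.0025 = $5,205.36
Redhawk Township: $2,082,144 × 0.00696 = $14,491.72224
Corbett USD: ($2,082,144 − $7,000) × 0.0124 = $2,075,144 × 0.0124 = $25,731.7856
City of Wrenford: $2,082,144 × 0.01266 = $26,359.94304
Levies subtotal = $71,788.81088
Total = $71,788.81088 + $647 = $72,435.81088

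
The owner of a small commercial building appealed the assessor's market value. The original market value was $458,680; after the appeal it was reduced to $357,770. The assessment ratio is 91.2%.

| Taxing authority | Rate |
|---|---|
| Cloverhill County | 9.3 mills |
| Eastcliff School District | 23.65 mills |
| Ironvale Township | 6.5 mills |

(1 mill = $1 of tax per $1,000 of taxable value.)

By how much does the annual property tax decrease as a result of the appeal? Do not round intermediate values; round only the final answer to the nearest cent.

$3,630.58

Old assessed value = $458,680 × 0.912 = $418,316.16
New assessed value = $357,770 × 0.912 = $326,286.24
Combined rate = 0.0093 + 0.02365 + 0.0065 = 0.03945
Old tax = $418,316.16 × 0.03945 = $16,502.572512
New tax = $326,286.24 × 0.03945 = $12,871.992168
Reduction = $16,502.572512 − $12,871.992168 = $3,630.580344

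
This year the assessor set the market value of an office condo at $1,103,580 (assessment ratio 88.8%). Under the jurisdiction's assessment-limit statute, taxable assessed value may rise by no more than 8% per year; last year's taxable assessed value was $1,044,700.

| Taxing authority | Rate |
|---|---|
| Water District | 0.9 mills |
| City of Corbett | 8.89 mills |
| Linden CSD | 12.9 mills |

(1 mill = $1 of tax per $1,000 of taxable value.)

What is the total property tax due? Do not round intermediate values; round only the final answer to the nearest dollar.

Uncapped assessed value = $1,103,580 × 0.888 = $979,979.04
Cap limit = $1,044,700 × 1.08 = $1,128,276
Taxable assessed value = min($979,979.04, $1,128,276) = $979,979.04 (cap does not bind)
Water District: $979,979.04 × 0.0009 = $881.981136
City of Corbett: $979,979.04 × 0.00889 = $8,712.0136656
Linden CSD: $979,979.04 × 0.0129 = $12,641.729616
Total = $22,235.7244176

$22,236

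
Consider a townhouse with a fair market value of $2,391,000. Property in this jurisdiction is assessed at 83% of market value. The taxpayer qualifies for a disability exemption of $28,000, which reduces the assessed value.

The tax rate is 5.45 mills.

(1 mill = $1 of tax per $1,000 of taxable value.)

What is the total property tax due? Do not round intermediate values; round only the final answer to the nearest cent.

$10,663.09

Assessed value = $2,391,000 × 0.83 = $1,984,530
Taxable value = $1,984,530 − $28,000 = $1,956,530
Tax = $1,956,530 × 0.00545 = $10,663.0885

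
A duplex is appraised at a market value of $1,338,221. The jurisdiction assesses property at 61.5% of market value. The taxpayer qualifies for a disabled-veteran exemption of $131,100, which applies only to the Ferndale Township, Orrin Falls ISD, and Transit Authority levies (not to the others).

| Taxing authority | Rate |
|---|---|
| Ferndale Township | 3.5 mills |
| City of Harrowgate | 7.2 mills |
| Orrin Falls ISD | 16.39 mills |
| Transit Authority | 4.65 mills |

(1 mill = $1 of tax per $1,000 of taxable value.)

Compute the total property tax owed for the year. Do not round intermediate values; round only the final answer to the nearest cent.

Assessed value = $1,338,221 × 0.615 = $823,005.915
Ferndale Township: ($823,005.915 − $131,100) × 0.0035 = $691,905.915 × 0.0035 = $2,421.6707025
City of Harrowgate: $823,005.915 × 0.0072 = $5,925.642588
Orrin Falls ISD: ($823,005.915 − $131,100) × 0.01639 = $691,905.915 × 0.01639 = $11,340.33794685
Transit Authority: ($823,005.915 − $131,100) × 0.00465 = $691,905.915 × 0.00465 = $3,217.36250475
Total = $22,905.0137421

$22,905.01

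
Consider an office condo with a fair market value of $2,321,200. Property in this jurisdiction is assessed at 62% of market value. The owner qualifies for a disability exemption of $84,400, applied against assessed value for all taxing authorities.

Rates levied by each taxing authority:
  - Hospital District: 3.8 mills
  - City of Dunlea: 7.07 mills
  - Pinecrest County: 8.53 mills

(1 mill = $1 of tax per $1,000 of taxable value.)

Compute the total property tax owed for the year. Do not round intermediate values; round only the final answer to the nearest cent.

Assessed value = $2,321,200 × 0.62 = $1,439,144
Taxable value = $1,439,144 − $84,400 = $1,354,744
Hospital District: $1,354,744 × 0.0038 = $5,148.0272
City of Dunlea: $1,354,744 × 0.00707 = $9,578.04008
Pinecrest County: $1,354,744 × 0.00853 = $11,555.96632
Total = $5,148.0272 + $9,578.04008 + $11,555.96632 = $26,282.0336

$26,282.03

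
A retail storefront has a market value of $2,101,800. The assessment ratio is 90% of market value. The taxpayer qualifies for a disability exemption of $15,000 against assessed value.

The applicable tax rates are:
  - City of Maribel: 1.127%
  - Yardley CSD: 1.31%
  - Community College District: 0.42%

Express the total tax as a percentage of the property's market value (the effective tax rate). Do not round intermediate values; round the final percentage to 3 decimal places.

Assessed value = $2,101,800 × 0.9 = $1,891,620
Taxable value = $1,891,620 − $15,000 = $1,876,620
City of Maribel: $1,876,620 × 0.01127 = $21,149.5074
Yardley CSD: $1,876,620 × 0.0131 = $24,583.722
Community College District: $1,876,620 × 0.0042 = $7,881.804
Total tax = $53,615.0334
Effective rate = $53,615.0334 ÷ $2,101,800 = 2.551% of market value

2.551%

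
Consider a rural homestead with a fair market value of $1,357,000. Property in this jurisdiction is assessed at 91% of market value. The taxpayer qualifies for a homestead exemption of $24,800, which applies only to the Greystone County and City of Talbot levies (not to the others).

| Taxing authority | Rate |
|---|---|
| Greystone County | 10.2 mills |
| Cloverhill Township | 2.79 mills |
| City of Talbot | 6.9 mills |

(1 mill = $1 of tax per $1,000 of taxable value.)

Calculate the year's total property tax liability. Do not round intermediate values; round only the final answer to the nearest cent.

Assessed value = $1,357,000 × 0.91 = $1,234,870
Greystone County: ($1,234,870 − $24,800) × 0.0102 = $1,210,070 × 0.0102 = $12,342.714
Cloverhill Township: $1,234,870 × 0.00279 = $3,445.2873
City of Talbot: ($1,234,870 − $24,800) × 0.0069 = $1,210,070 × 0.0069 = $8,349.483
Total = $24,137.4843

$24,137.48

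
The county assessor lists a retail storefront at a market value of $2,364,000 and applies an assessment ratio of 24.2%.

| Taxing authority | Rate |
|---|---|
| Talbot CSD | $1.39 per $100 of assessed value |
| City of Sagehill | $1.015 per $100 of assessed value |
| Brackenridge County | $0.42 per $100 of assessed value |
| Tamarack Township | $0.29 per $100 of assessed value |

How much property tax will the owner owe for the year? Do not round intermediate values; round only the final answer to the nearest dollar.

$17,821

Assessed value = $2,364,000 × 0.242 = $572,088
Talbot CSD: $572,088 × 0.0139 = $7,952.0232
City of Sagehill: $572,088 × 0.01015 = $5,806.6932
Brackenridge County: $572,088 × 0.0042 = $2,402.7696
Tamarack Township: $572,088 × 0.0029 = $1,659.0552
Total = $7,952.0232 + $5,806.6932 + $2,402.7696 + $1,659.0552 = $17,820.5412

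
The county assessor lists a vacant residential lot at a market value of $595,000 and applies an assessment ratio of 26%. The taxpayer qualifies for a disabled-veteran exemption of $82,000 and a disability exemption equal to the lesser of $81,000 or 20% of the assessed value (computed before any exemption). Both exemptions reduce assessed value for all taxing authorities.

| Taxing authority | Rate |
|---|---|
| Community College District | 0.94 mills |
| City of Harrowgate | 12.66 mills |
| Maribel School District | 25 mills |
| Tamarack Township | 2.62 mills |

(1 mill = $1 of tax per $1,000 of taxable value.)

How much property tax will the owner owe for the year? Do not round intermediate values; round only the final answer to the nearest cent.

Assessed value = $595,000 × 0.26 = $154,700
Disability exemption = min($81,000, 20% × $154,700) = min($81,000, $30,940) = $30,940 (percentage binds)
Taxable value = $154,700 − $82,000 − $30,940 = $41,760
Community College District: $41,760 × 0.00094 = $39.2544
City of Harrowgate: $41,760 × 0.01266 = $528.6816
Maribel School District: $41,760 × 0.025 = $1,044
Tamarack Township: $41,760 × 0.00262 = $109.4112
Total = $1,721.3472

$1,721.35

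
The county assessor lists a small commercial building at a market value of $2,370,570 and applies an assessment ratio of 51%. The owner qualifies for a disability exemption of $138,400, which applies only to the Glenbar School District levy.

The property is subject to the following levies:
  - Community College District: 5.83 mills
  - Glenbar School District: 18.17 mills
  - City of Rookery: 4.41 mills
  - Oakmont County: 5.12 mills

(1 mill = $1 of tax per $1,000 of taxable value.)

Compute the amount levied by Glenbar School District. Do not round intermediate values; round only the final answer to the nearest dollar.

$19,453

Assessed value = $2,370,570 × 0.51 = $1,208,990.7
Glenbar School District taxable value = $1,208,990.7 − $138,400 = $1,070,590.7
Glenbar School District levy = $1,070,590.7 × 0.01817 = $19,452.633019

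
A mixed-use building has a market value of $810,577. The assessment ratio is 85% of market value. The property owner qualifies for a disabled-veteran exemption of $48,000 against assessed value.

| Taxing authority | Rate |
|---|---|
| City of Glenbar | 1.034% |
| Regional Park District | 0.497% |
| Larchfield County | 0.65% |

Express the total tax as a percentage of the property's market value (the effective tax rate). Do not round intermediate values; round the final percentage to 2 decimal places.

1.72%

Assessed value = $810,577 × 0.85 = $688,990.45
Taxable value = $688,990.45 − $48,000 = $640,990.45
City of Glenbar: $640,990.45 × 0.01034 = $6,627.841253
Regional Park District: $640,990.45 × 0.00497 = $3,185.7225365
Larchfield County: $640,990.45 × 0.0065 = $4,166.437925
Total tax = $13,980.0017145
Effective rate = $13,980.0017145 ÷ $810,577 = 1.72% of market value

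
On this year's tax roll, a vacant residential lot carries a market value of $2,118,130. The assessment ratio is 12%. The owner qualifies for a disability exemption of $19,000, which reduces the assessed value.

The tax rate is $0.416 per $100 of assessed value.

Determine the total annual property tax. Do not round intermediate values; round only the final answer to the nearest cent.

Assessed value = $2,118,130 × 0.12 = $254,175.6
Taxable value = $254,175.6 − $19,000 = $235,175.6
Tax = $235,175.6 × 0.00416 = $978.330496

$978.33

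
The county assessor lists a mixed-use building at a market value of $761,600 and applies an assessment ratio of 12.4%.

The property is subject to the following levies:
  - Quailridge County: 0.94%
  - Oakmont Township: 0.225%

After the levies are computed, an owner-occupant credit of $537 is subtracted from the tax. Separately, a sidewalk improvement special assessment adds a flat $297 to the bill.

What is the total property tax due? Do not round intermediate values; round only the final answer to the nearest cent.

Assessed value = $761,600 × 0.124 = $94,438.4
Quailridge County: $94,438.4 × 0.0094 = $887.72096
Oakmont Township: $94,438.4 × 0.00225 = $212.4864
Levies subtotal = $1,100.20736
After credit = $1,100.20736 − $537 = $563.20736
Total = $563.20736 + $297 = $860.20736

$860.21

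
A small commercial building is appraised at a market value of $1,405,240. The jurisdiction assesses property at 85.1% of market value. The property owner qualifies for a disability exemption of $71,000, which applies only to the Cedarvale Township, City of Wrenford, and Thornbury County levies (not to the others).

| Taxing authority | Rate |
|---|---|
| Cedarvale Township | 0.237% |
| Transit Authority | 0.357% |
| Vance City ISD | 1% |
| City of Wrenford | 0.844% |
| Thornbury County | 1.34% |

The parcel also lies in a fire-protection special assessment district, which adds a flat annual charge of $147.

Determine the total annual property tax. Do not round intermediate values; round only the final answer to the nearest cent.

$43,607.65

Assessed value = $1,405,240 × 0.851 = $1,195,859.24
Cedarvale Township: ($1,195,859.24 − $71,000) × 0.00237 = $1,124,859.24 × 0.00237 = $2,665.9163988
Transit Authority: $1,195,859.24 × 0.00357 = $4,269.2174868
Vance City ISD: $1,195,859.24 × 0.01 = $11,958.5924
City of Wrenford: ($1,195,859.24 − $71,000) × 0.00844 = $1,124,859.24 × 0.00844 = $9,493.8119856
Thornbury County: ($1,195,859.24 − $71,000) × 0.0134 = $1,124,859.24 × 0.0134 = $15,073.113816
Levies subtotal = $43,460.6520872
Total = $43,460.6520872 + $147 = $43,607.6520872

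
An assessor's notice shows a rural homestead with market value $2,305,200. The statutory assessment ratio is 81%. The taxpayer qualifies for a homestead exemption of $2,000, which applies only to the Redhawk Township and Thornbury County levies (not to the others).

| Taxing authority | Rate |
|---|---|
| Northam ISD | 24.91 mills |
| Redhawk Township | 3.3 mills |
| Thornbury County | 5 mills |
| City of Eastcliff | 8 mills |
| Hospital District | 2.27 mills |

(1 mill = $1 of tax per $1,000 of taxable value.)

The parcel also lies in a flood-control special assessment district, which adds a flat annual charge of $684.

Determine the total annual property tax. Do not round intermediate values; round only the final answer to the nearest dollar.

Assessed value = $2,305,200 × 0.81 = $1,867,212
Northam ISD: $1,867,212 × 0.02491 = $46,512.25092
Redhawk Township: ($1,867,212 − $2,000) × 0.0033 = $1,865,212 × 0.0033 = $6,155.1996
Thornbury County: ($1,867,212 − $2,000) × 0.005 = $1,865,212 × 0.005 = $9,326.06
City of Eastcliff: $1,867,212 × 0.008 = $14,937.696
Hospital District: $1,867,212 × 0.00227 = $4,238.57124
Levies subtotal = $81,169.77776
Total = $81,169.77776 + $684 = $81,853.77776

$81,854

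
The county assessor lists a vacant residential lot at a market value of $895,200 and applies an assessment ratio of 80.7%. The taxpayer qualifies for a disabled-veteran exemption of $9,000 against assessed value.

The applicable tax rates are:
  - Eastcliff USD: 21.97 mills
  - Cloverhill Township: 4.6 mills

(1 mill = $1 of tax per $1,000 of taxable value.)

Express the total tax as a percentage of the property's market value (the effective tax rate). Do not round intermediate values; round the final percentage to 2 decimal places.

2.12%

Assessed value = $895,200 × 0.807 = $722,426.4
Taxable value = $722,426.4 − $9,000 = $713,426.4
Eastcliff USD: $713,426.4 × 0.02197 = $15,673.978008
Cloverhill Township: $713,426.4 × 0.0046 = $3,281.76144
Total tax = $18,955.739448
Effective rate = $18,955.739448 ÷ $895,200 = 2.12% of market value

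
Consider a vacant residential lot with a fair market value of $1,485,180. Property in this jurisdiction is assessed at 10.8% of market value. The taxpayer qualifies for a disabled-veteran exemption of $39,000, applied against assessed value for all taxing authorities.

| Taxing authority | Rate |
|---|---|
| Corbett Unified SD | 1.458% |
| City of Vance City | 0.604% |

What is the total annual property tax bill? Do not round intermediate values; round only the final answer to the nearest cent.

$2,503.26

Assessed value = $1,485,180 × 0.108 = $160,399.44
Taxable value = $160,399.44 − $39,000 = $121,399.44
Corbett Unified SD: $121,399.44 × 0.01458 = $1,770.0038352
City of Vance City: $121,399.44 × 0.00604 = $733.2526176
Total = $1,770.0038352 + $733.2526176 = $2,503.2564528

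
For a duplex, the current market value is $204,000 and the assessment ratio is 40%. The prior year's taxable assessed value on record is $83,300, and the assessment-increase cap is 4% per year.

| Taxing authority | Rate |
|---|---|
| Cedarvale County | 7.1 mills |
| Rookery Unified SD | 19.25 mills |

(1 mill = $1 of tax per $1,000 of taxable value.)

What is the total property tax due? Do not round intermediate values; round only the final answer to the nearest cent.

Uncapped assessed value = $204,000 × 0.4 = $81,600
Cap limit = $83,300 × 1.04 = $86,632
Taxable assessed value = min($81,600, $86,632) = $81,600 (cap does not bind)
Cedarvale County: $81,600 × 0.0071 = $579.36
Rookery Unified SD: $81,600 × 0.01925 = $1,570.8
Total = $2,150.16

$2,150.16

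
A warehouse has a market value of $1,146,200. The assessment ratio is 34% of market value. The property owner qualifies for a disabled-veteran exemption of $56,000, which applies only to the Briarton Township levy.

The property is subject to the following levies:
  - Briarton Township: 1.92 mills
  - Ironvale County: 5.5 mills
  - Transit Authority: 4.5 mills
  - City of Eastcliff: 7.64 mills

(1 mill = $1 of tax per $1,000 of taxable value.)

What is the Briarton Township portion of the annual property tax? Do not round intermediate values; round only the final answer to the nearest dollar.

Assessed value = $1,146,200 × 0.34 = $389,708
Briarton Township taxable value = $389,708 − $56,000 = $333,708
Briarton Township levy = $333,708 × 0.00192 = $640.71936

$641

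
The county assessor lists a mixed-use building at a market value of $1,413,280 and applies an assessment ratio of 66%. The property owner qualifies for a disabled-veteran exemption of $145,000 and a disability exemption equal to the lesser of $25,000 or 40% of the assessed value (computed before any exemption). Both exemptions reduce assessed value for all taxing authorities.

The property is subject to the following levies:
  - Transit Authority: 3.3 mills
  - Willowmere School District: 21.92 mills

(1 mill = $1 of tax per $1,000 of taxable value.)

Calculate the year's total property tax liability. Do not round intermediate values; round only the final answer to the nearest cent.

Assessed value = $1,413,280 × 0.66 = $932,764.8
Disability exemption = min($25,000, 40% × $932,764.8) = min($25,000, $373,105.92) = $25,000 (dollar cap binds)
Taxable value = $932,764.8 − $145,000 − $25,000 = $762,764.8
Transit Authority: $762,764.8 × 0.0033 = $2,517.12384
Willowmere School District: $762,764.8 × 0.02192 = $16,719.804416
Total = $19,236.928256

$19,236.93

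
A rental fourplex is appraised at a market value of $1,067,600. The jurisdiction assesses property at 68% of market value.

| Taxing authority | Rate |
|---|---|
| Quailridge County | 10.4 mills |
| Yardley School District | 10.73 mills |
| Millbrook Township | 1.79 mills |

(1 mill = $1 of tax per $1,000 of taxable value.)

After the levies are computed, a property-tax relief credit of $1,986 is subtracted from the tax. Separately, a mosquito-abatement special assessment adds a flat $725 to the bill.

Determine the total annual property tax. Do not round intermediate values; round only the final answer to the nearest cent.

Assessed value = $1,067,600 × 0.68 = $725,968
Quailridge County: $725,968 × 0.0104 = $7,550.0672
Yardley School District: $725,968 × 0.01073 = $7,789.63664
Millbrook Township: $725,968 × 0.00179 = $1,299.48272
Levies subtotal = $16,639.18656
After credit = $16,639.18656 − $1,986 = $14,653.18656
Total = $14,653.18656 + $725 = $15,378.18656

$15,378.19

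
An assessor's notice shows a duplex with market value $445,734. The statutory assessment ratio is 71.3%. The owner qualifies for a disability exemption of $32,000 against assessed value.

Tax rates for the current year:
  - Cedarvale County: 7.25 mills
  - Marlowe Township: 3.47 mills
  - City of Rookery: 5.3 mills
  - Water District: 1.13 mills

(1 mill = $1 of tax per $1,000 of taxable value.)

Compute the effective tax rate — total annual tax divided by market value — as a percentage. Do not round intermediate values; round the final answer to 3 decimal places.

Assessed value = $445,734 × 0.713 = $317,808.342
Taxable value = $317,808.342 − $32,000 = $285,808.342
Cedarvale County: $285,808.342 × 0.00725 = $2,072.1104795
Marlowe Township: $285,808.342 × 0.00347 = $991.75494674
City of Rookery: $285,808.342 × 0.0053 = $1,514.7842126
Water District: $285,808.342 × 0.00113 = $322.96342646
Total tax = $4,901.6130653
Effective rate = $4,901.6130653 ÷ $445,734 = 1.100% of market value

1.100%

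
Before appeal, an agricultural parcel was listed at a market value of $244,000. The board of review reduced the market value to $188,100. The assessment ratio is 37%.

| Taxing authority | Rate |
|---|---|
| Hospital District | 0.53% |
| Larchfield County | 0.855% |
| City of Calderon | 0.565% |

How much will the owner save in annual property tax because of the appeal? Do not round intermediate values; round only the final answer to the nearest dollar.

$403

Old assessed value = $244,000 × 0.37 = $90,280
New assessed value = $188,100 × 0.37 = $69,597
Combined rate = 0.0053 + 0.00855 + 0.00565 = 0.0195
Old tax = $90,280 × 0.0195 = $1,760.46
New tax = $69,597 × 0.0195 = $1,357.1415
Reduction = $1,760.46 − $1,357.1415 = $403.3185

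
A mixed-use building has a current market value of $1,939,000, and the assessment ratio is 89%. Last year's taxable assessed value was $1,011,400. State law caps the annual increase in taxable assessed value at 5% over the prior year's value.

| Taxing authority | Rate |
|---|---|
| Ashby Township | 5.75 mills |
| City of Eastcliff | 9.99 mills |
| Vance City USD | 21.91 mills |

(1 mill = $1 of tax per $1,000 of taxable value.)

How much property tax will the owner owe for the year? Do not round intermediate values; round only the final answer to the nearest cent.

Uncapped assessed value = $1,939,000 × 0.89 = $1,725,710
Cap limit = $1,011,400 × 1.05 = $1,061,970
Taxable assessed value = min($1,725,710, $1,061,970) = $1,061,970 (cap binds)
Ashby Township: $1,061,970 × 0.00575 = $6,106.3275
City of Eastcliff: $1,061,970 × 0.00999 = $10,609.0803
Vance City USD: $1,061,970 × 0.02191 = $23,267.7627
Total = $39,983.1705

$39,983.17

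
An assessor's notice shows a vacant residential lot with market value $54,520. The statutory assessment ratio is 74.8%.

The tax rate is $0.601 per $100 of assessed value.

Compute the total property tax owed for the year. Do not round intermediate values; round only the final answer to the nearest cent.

Assessed value = $54,520 × 0.748 = $40,780.96
Tax = $40,780.96 × 0.00601 = $245.0935696

$245.09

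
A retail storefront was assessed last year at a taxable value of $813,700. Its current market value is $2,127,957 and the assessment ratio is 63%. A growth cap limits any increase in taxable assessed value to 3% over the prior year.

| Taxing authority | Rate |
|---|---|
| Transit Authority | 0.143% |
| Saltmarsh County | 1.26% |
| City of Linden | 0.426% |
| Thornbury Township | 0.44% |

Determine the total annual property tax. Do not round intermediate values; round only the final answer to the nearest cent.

Uncapped assessed value = $2,127,957 × 0.63 = $1,340,612.91
Cap limit = $813,700 × 1.03 = $838,111
Taxable assessed value = min($1,340,612.91, $838,111) = $838,111 (cap binds)
Transit Authority: $838,111 × 0.00143 = $1,198.49873
Saltmarsh County: $838,111 × 0.0126 = $10,560.1986
City of Linden: $838,111 × 0.00426 = $3,570.35286
Thornbury Township: $838,111 × 0.0044 = $3,687.6884
Total = $19,016.73859

$19,016.74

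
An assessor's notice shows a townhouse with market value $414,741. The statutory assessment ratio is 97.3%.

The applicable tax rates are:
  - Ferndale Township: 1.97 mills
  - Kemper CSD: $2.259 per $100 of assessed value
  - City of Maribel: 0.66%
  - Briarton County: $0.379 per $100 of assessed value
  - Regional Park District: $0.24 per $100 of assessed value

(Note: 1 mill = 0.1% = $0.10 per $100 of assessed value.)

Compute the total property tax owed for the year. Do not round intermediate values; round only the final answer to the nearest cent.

Assessed value = $414,741 × 0.973 = $403,542.993
Ferndale Township: $403,542.993 × 0.00197 = $794.97969621
Kemper CSD: $403,542.993 × 0.02259 = $9,116.03621187
City of Maribel: $403,542.993 × 0.0066 = $2,663.3837538
Briarton County: $403,542.993 × 0.00379 = $1,529.42794347
Regional Park District: $403,542.993 × 0.0024 = $968.5031832
Total = $15,072.33078855

$15,072.33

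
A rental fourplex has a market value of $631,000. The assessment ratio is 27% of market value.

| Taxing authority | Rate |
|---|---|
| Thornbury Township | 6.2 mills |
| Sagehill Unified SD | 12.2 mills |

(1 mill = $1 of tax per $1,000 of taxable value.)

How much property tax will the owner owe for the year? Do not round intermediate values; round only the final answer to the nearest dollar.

$3,135

Assessed value = $631,000 × 0.27 = $170,370
Thornbury Township: $170,370 × 0.0062 = $1,056.294
Sagehill Unified SD: $170,370 × 0.0122 = $2,078.514
Total = $1,056.294 + $2,078.514 = $3,134.808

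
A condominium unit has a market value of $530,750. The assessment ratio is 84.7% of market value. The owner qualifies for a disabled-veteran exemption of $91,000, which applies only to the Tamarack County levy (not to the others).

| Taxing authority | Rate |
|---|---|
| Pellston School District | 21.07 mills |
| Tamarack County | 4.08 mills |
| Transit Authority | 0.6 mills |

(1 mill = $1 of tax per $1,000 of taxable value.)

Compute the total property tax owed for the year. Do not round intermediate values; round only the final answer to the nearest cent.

Assessed value = $530,750 × 0.847 = $449,545.25
Pellston School District: $449,545.25 × 0.02107 = $9,471.9184175
Tamarack County: ($449,545.25 − $91,000) × 0.00408 = $358,545.25 × 0.00408 = $1,462.86462
Transit Authority: $449,545.25 × 0.0006 = $269.72715
Total = $11,204.5101875

$11,204.51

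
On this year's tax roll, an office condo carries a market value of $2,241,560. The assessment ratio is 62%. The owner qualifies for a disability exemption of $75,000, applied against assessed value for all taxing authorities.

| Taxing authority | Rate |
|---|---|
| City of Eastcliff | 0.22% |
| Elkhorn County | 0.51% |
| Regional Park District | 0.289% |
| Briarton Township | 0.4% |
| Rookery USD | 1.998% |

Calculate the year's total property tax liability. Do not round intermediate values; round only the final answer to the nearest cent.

Assessed value = $2,241,560 × 0.62 = $1,389,767.2
Taxable value = $1,389,767.2 − $75,000 = $1,314,767.2
City of Eastcliff: $1,314,767.2 × 0.0022 = $2,892.48784
Elkhorn County: $1,314,767.2 × 0.0051 = $6,705.31272
Regional Park District: $1,314,767.2 × 0.00289 = $3,799.677208
Briarton Township: $1,314,767.2 × 0.004 = $5,259.0688
Rookery USD: $1,314,767.2 × 0.01998 = $26,269.048656
Total = $2,892.48784 + $6,705.31272 + $3,799.677208 + $5,259.0688 + $26,269.048656 = $44,925.595224

$44,925.60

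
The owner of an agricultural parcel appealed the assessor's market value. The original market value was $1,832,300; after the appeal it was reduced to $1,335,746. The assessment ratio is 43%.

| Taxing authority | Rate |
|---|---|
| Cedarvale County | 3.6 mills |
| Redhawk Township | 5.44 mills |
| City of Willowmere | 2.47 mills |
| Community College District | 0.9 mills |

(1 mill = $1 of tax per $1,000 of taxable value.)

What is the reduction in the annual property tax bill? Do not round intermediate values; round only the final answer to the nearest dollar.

Old assessed value = $1,832,300 × 0.43 = $787,889
New assessed value = $1,335,746 × 0.43 = $574,370.78
Combined rate = 0.0036 + 0.00544 + 0.00247 + 0.0009 = 0.01241
Old tax = $787,889 × 0.01241 = $9,777.70249
New tax = $574,370.78 × 0.01241 = $7,127.9413798
Reduction = $9,777.70249 − $7,127.9413798 = $2,649.7611102

$2,650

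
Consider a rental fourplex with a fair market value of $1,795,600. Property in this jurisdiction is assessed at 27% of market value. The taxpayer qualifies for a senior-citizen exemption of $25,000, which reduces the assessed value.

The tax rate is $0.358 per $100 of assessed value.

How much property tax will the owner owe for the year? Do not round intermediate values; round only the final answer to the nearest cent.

Assessed value = $1,795,600 × 0.27 = $484,812
Taxable value = $484,812 − $25,000 = $459,812
Tax = $459,812 × 0.00358 = $1,646.12696

$1,646.13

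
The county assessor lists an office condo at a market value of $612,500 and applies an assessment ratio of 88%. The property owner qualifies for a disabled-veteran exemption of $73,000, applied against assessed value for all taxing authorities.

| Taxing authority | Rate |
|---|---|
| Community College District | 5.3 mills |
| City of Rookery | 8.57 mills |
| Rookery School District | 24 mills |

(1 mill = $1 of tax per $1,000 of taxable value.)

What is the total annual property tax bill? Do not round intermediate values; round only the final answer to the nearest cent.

$17,647.42

Assessed value = $612,500 × 0.88 = $539,000
Taxable value = $539,000 − $73,000 = $466,000
Community College District: $466,000 × 0.0053 = $2,469.8
City of Rookery: $466,000 × 0.00857 = $3,993.62
Rookery School District: $466,000 × 0.024 = $11,184
Total = $2,469.8 + $3,993.62 + $11,184 = $17,647.42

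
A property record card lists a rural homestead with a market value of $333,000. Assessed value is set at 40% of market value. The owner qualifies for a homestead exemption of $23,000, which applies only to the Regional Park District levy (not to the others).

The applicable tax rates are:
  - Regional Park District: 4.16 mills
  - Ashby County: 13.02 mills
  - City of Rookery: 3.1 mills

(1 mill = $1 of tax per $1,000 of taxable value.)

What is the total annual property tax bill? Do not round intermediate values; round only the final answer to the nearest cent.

$2,605.62

Assessed value = $333,000 × 0.4 = $133,200
Regional Park District: ($133,200 − $23,000) × 0.00416 = $110,200 × 0.00416 = $458.432
Ashby County: $133,200 × 0.01302 = $1,734.264
City of Rookery: $133,200 × 0.0031 = $412.92
Total = $2,605.616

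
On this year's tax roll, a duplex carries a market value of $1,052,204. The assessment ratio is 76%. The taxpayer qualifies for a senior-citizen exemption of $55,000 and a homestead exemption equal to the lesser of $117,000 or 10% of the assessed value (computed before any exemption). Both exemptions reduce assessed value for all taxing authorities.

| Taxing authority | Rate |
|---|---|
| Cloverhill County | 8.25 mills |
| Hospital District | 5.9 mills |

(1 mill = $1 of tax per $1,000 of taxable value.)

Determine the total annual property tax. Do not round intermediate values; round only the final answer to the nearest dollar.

Assessed value = $1,052,204 × 0.76 = $799,675.04
Homestead exemption = min($117,000, 10% × $799,675.04) = min($117,000, $79,967.504) = $79,967.504 (percentage binds)
Taxable value = $799,675.04 − $55,000 − $79,967.504 = $664,707.536
Cloverhill County: $664,707.536 × 0.00825 = $5,483.837172
Hospital District: $664,707.536 × 0.0059 = $3,921.7744624
Total = $9,405.6116344

$9,406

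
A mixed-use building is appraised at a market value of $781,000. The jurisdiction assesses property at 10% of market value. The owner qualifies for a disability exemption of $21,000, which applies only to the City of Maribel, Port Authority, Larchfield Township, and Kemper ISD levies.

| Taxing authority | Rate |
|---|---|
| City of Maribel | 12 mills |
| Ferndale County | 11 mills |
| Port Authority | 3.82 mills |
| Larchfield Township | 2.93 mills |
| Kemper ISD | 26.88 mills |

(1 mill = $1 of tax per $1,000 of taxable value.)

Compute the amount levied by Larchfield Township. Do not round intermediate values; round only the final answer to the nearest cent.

Assessed value = $781,000 × 0.1 = $78,100
Larchfield Township taxable value = $78,100 − $21,000 = $57,100
Larchfield Township levy = $57,100 × 0.00293 = $167.303

$167.30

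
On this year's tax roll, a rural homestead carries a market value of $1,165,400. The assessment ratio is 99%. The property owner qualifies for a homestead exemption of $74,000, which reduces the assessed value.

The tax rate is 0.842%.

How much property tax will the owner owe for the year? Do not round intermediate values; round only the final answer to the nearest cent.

Assessed value = $1,165,400 × 0.99 = $1,153,746
Taxable value = $1,153,746 − $74,000 = $1,079,746
Tax = $1,079,746 × 0.00842 = $9,091.46132

$9,091.46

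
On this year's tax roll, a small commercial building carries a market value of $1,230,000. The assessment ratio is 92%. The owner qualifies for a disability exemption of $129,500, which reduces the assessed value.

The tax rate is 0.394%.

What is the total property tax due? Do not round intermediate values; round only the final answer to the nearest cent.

Assessed value = $1,230,000 × 0.92 = $1,131,600
Taxable value = $1,131,600 − $129,500 = $1,002,100
Tax = $1,002,100 × 0.00394 = $3,948.274

$3,948.27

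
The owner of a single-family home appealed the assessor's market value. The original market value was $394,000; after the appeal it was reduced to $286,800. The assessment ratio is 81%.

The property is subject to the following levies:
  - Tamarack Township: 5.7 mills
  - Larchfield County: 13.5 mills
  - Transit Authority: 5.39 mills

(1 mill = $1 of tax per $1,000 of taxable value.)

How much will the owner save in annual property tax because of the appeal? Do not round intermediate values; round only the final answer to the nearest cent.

Old assessed value = $394,000 × 0.81 = $319,140
New assessed value = $286,800 × 0.81 = $232,308
Combined rate = 0.0057 + 0.0135 + 0.00539 = 0.02459
Old tax = $319,140 × 0.02459 = $7,847.6526
New tax = $232,308 × 0.02459 = $5,712.45372
Reduction = $7,847.6526 − $5,712.45372 = $2,135.19888

$2,135.20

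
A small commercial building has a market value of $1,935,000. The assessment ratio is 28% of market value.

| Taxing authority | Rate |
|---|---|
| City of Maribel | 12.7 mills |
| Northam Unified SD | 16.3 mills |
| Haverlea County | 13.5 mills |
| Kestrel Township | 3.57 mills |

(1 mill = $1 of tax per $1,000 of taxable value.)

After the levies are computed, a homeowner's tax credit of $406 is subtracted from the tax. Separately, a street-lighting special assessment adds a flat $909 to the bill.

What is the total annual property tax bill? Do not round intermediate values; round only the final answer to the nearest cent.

$25,463.73

Assessed value = $1,935,000 × 0.28 = $541,800
City of Maribel: $541,800 × 0.0127 = $6,880.86
Northam Unified SD: $541,800 × 0.0163 = $8,831.34
Haverlea County: $541,800 × 0.0135 = $7,314.3
Kestrel Township: $541,800 × 0.00357 = $1,934.226
Levies subtotal = $24,960.726
After credit = $24,960.726 − $406 = $24,554.726
Total = $24,554.726 + $909 = $25,463.726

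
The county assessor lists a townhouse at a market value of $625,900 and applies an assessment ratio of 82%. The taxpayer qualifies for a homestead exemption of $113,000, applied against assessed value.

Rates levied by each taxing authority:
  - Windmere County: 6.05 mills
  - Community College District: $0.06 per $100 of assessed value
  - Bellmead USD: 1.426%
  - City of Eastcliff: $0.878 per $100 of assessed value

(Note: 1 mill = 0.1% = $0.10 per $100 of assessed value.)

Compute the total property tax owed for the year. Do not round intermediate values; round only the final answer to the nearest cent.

$11,883.07

Assessed value = $625,900 × 0.82 = $513,238
Taxable value = $513,238 − $113,000 = $400,238
Windmere County: $400,238 × 0.00605 = $2,421.4399
Community College District: $400,238 × 0.0006 = $240.1428
Bellmead USD: $400,238 × 0.01426 = $5,707.39388
City of Eastcliff: $400,238 × 0.00878 = $3,514.08964
Total = $11,883.06622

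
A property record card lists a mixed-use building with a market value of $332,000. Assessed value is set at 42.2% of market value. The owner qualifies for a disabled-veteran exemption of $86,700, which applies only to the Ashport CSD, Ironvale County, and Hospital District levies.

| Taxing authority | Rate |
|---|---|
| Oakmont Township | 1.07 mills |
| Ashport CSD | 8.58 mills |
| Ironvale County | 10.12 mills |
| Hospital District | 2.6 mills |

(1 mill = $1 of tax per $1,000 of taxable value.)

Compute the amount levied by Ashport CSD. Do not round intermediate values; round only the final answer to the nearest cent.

Assessed value = $332,000 × 0.422 = $140,104
Ashport CSD taxable value = $140,104 − $86,700 = $53,404
Ashport CSD levy = $53,404 × 0.00858 = $458.20632

$458.21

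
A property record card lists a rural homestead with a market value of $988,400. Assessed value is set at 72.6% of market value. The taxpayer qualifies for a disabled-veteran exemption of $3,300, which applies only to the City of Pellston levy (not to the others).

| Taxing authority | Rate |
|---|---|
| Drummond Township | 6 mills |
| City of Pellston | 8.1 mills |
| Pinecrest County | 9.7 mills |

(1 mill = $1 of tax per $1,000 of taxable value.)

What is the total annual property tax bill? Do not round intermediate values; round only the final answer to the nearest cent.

Assessed value = $988,400 × 0.726 = $717,578.4
Drummond Township: $717,578.4 × 0.006 = $4,305.4704
City of Pellston: ($717,578.4 − $3,300) × 0.0081 = $714,278.4 × 0.0081 = $5,785.65504
Pinecrest County: $717,578.4 × 0.0097 = $6,960.51048
Total = $17,051.63592

$17,051.64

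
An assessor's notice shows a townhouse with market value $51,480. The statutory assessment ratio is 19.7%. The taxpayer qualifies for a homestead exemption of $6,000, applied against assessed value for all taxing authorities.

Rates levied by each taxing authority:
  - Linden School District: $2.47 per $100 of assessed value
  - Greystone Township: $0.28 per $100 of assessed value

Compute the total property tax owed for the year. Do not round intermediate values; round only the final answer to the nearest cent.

$113.89

Assessed value = $51,480 × 0.197 = $10,141.56
Taxable value = $10,141.56 − $6,000 = $4,141.56
Linden School District: $4,141.56 × 0.0247 = $102.296532
Greystone Township: $4,141.56 × 0.0028 = $11.596368
Total = $102.296532 + $11.596368 = $113.8929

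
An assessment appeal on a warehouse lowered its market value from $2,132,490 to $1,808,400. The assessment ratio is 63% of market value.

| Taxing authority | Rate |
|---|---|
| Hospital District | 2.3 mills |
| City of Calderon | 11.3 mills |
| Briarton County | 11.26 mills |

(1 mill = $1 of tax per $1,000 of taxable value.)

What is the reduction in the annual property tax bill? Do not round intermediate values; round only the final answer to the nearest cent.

Old assessed value = $2,132,490 × 0.63 = $1,343,468.7
New assessed value = $1,808,400 × 0.63 = $1,139,292
Combined rate = 0.0023 + 0.0113 + 0.01126 = 0.02486
Old tax = $1,343,468.7 × 0.02486 = $33,398.631882
New tax = $1,139,292 × 0.02486 = $28,322.79912
Reduction = $33,398.631882 − $28,322.79912 = $5,075.832762

$5,075.83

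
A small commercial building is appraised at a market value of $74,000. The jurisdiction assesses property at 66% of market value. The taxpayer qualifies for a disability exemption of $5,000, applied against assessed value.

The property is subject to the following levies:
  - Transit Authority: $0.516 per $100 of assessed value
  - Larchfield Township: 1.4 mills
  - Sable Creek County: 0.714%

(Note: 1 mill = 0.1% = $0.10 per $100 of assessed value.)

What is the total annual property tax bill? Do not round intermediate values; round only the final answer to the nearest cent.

$600.61

Assessed value = $74,000 × 0.66 = $48,840
Taxable value = $48,840 − $5,000 = $43,840
Transit Authority: $43,840 × 0.00516 = $226.2144
Larchfield Township: $43,840 × 0.0014 = $61.376
Sable Creek County: $43,840 × 0.00714 = $313.0176
Total = $600.608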